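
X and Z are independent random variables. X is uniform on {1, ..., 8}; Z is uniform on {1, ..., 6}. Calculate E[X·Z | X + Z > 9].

91/3

P(X + Z > 9) = 5/16.
Summing XZ·P(x,y) over outcomes with X + Z > 9 gives 455/48.
E[X·Z | X + Z > 9] = (455/48) / (5/16) = 91/3.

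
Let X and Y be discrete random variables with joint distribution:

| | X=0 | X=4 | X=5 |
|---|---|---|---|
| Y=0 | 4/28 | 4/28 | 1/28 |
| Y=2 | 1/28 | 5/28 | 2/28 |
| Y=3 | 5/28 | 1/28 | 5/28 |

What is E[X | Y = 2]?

15/4

P(Y = 2) = 2/7.
Summing X·P(X=x,Y=y) over the conditioning event gives 15/14.
E[X | Y = 2] = (15/14) / (2/7) = 15/4.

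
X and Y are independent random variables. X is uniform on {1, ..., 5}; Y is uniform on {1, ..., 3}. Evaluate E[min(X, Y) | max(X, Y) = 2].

4/3

P(max(X, Y) = 2) = 1/5.
Summing min(X,Y)·P(x,y) over outcomes with max(X, Y) = 2 gives 4/15.
E[min(X, Y) | max(X, Y) = 2] = (4/15) / (1/5) = 4/3.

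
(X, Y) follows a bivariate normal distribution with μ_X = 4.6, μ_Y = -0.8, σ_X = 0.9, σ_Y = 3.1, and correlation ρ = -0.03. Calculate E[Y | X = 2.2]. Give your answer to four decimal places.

-0.5520

For a bivariate normal, E[Y | X=x] = μ_Y + ρ·(σ_Y/σ_X)·(x − μ_X).
E[Y | X=2.2] = -0.8 + (-0.03)·(3.1/0.9)·(2.2 − (4.6)) = -0.8 + (-0.10333)·(-2.4) = -0.5520.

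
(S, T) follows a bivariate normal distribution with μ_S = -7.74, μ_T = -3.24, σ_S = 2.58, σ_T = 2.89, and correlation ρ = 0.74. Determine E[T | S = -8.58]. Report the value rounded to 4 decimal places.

E[T | S=x] = μ_T + ρ(σ_T/σ_S)(x − μ_S) for jointly normal variables.
E[T | S=-8.58] = -3.24 + (0.74)·(2.89/2.58)·(-8.58 − (-7.74)) = -3.24 + (0.82891)·(-0.84) = -3.9363.

-3.9363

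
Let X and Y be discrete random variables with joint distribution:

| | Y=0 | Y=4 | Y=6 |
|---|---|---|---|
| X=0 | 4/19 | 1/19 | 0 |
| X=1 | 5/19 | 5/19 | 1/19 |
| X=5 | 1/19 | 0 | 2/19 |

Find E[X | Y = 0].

1

P(Y = 0) = 10/19.
Σ X·P over the event = 0·(4/19) + 1·(5/19) + 5·(1/19) = 10/19.
E[X | Y = 0] = (10/19) / (10/19) = 1.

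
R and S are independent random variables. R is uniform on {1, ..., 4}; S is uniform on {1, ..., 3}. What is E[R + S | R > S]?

P(R > S) = 1/2.
Summing (R+S)·P(x,y) over outcomes with R > S gives 5/2.
E[R + S | R > S] = (5/2) / (1/2) = 5.

5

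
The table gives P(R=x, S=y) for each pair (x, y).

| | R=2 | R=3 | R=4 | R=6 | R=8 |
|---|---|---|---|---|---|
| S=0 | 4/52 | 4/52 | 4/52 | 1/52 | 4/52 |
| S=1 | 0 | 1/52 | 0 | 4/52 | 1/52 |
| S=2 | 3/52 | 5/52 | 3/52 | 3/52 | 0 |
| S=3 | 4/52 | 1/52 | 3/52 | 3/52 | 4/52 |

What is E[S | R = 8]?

13/9

P(R = 8) = 9/52.
Σ S·P over the event = 0·(4/52) + 1·(1/52) + 3·(4/52) = 1/4.
E[S | R = 8] = (1/4) / (9/52) = 13/9.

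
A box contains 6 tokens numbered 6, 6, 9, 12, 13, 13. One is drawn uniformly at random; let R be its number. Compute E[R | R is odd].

P(R is odd) = 1/2.
Σ over the event: 9·1/6 + 13·1/3 = 35/6.
E[R | R is odd] = (35/6) / (1/2) = 35/3.

35/3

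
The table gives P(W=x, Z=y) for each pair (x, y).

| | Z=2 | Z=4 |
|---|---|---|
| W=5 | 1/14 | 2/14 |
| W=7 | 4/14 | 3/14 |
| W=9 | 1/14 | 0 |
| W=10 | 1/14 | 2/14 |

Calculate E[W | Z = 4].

P(Z = 4) = 1/2.
Σ W·P over the event = 5·(2/14) + 7·(3/14) + 10·(2/14) = 51/14.
E[W | Z = 4] = (51/14) / (1/2) = 51/7.

51/7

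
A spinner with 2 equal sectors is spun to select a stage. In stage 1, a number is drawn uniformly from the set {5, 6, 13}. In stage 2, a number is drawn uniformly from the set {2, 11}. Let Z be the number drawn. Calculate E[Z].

29/4

E[Z | stage 1] = (5+6+13)/3 = 8.
E[Z | stage 2] = (2+11)/2 = 13/2.
E[Z] = (1/2)·(8) + (1/2)·(13/2) = 29/4.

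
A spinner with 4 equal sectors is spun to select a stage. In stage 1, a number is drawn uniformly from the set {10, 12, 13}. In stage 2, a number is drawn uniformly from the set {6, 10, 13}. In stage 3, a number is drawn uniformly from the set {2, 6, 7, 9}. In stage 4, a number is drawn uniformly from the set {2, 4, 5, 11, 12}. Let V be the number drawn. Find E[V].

128/15

E[V | stage 1] = (10+12+13)/3 = 35/3.
E[V | stage 2] = (6+10+13)/3 = 29/3.
E[V | stage 3] = (2+6+7+9)/4 = 6.
E[V | stage 4] = (2+4+5+11+12)/5 = 34/5.
E[V] = (1/4)·(35/3) + (1/4)·(29/3) + (1/4)·(6) + (1/4)·(34/5) = 128/15.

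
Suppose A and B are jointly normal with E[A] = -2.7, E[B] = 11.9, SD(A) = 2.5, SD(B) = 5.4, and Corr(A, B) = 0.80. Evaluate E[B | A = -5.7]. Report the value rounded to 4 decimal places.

E[B | A=x] = μ_B + ρ(σ_B/σ_A)(x − μ_A) for jointly normal variables.
E[B | A=-5.7] = 11.9 + (0.80)·(5.4/2.5)·(-5.7 − (-2.7)) = 11.9 + (1.728)·(-3) = 6.7160.

6.7160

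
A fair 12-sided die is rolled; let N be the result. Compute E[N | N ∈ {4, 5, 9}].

P(N ∈ {4, 5, 9}) = 1/4.
Σ over the event: 4·1/12 + 5·1/12 + 9·1/12 = 3/2.
E[N | N ∈ {4, 5, 9}] = (3/2) / (1/4) = 6.

6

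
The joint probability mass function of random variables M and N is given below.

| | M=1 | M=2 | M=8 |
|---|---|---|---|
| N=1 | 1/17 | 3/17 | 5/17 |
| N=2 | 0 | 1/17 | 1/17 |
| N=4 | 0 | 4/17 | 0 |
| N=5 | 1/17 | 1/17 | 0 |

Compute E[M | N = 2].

5

P(N = 2) = 2/17.
Σ M·P over the event = 2·(1/17) + 8·(1/17) = 10/17.
E[M | N = 2] = (10/17) / (2/17) = 5.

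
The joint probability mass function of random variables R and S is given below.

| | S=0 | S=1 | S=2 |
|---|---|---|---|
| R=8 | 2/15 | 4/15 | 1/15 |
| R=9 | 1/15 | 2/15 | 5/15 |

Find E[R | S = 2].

P(S = 2) = 2/5.
Σ R·P over the event = 8·(1/15) + 9·(5/15) = 53/15.
E[R | S = 2] = (53/15) / (2/5) = 53/6.

53/6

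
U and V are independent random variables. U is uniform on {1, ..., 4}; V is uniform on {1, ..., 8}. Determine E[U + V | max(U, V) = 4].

44/7

Outcomes with max(U, V) = 4: (1,4), (2,4), (3,4), (4,1), (4,2), (4,3), (4,4), each with probability 1/32.
E[U + V | max(U, V) = 4] = (5 + 6 + 7 + 5 + 6 + 7 + 8) / 7 = 44/7.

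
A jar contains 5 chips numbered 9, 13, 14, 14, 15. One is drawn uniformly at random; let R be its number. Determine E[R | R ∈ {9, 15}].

P(R ∈ {9, 15}) = 2/5.
Σ over the event: 9·1/5 + 15·1/5 = 24/5.
E[R | R ∈ {9, 15}] = (24/5) / (2/5) = 12.

12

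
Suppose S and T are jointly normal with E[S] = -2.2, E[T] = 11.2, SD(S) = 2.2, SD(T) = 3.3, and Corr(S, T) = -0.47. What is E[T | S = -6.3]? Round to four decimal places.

E[T | S=x] = μ_T + ρ(σ_T/σ_S)(x − μ_S) for jointly normal variables.
E[T | S=-6.3] = 11.2 + (-0.47)·(3.3/2.2)·(-6.3 − (-2.2)) = 11.2 + (-0.705)·(-4.1) = 14.0905.

14.0905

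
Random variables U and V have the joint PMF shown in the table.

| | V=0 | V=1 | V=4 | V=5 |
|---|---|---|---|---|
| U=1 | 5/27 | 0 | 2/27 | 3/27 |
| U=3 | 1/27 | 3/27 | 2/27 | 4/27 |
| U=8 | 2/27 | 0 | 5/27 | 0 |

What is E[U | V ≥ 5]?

P(V ≥ 5) = 7/27.
Summing U·P(U=x,V=y) over the conditioning event gives 5/9.
E[U | V ≥ 5] = (5/9) / (7/27) = 15/7.

15/7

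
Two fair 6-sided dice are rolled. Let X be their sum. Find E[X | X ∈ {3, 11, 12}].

8

P(X ∈ {3, 11, 12}) = 5/36.
Σ over the event: 3·1/18 + 11·1/18 + 12·1/36 = 10/9.
E[X | X ∈ {3, 11, 12}] = (10/9) / (5/36) = 8.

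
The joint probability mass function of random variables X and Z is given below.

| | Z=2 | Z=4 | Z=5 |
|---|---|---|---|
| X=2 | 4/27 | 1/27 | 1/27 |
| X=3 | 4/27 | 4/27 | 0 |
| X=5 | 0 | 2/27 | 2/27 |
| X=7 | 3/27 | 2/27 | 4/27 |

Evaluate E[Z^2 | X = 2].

P(X = 2) = 2/9.
Summing Z^2·P(X=x,Z=y) over the conditioning event gives 19/9.
E[Z^2 | X = 2] = (19/9) / (2/9) = 19/2.

19/2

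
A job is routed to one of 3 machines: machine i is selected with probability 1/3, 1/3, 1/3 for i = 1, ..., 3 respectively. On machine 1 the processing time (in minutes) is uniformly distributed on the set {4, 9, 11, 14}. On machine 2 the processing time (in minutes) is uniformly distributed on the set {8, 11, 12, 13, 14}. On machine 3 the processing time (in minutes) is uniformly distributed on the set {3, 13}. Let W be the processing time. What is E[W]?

E[W | machine 1] = (4+9+11+14)/4 = 19/2.
E[W | machine 2] = (8+11+12+13+14)/5 = 58/5.
E[W | machine 3] = (3+13)/2 = 8.
By the law of total expectation,
E[W] = (1/3)·(19/2) + (1/3)·(58/5) + (1/3)·(8) = 97/10.

97/10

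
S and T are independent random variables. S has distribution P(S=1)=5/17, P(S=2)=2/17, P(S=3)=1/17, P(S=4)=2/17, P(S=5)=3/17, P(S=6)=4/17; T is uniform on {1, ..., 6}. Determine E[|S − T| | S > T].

P(S > T) = 7/17.
Summing |S−T|·P(x,y) over outcomes with S > T gives 107/102.
E[|S − T| | S > T] = (107/102) / (7/17) = 107/42.

107/42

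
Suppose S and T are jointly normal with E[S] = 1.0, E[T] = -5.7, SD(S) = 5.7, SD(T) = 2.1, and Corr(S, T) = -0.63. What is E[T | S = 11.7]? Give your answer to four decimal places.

E[T | S=x] = μ_T + ρ(σ_T/σ_S)(x − μ_S) for jointly normal variables.
E[T | S=11.7] = -5.7 + (-0.63)·(2.1/5.7)·(11.7 − (1.0)) = -5.7 + (-0.232105)·(10.7) = -8.1835.

-8.1835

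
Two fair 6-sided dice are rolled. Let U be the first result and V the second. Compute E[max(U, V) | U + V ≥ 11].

6

Outcomes with U + V ≥ 11: (5,6), (6,5), (6,6), each with probability 1/36.
E[max(U, V) | U + V ≥ 11] = (6 + 6 + 6) / 3 = 6.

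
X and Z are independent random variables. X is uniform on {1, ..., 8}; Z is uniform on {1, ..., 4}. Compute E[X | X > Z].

P(X > Z) = 11/16.
Summing X·P(x,y) over outcomes with X > Z gives 31/8.
E[X | X > Z] = (31/8) / (11/16) = 62/11.

62/11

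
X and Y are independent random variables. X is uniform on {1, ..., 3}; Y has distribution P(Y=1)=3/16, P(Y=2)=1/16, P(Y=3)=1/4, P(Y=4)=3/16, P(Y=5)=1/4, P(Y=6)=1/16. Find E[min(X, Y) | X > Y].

P(X > Y) = 7/48.
Summing min(X,Y)·P(x,y) over outcomes with X > Y gives 1/6.
E[min(X, Y) | X > Y] = (1/6) / (7/48) = 8/7.

8/7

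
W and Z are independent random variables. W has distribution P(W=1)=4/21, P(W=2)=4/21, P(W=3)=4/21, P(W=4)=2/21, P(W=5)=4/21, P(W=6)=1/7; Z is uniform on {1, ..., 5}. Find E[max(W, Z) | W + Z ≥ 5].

P(W + Z ≥ 5) = 27/35.
Summing max(W,Z)·P(x,y) over outcomes with W + Z ≥ 5 gives 376/105.
E[max(W, Z) | W + Z ≥ 5] = (376/105) / (27/35) = 376/81.

376/81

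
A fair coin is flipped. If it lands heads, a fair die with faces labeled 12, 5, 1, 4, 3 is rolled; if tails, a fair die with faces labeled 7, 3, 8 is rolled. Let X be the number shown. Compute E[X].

11/2

E[X | heads] = (12+5+1+4+3)/5 = 5.
E[X | tails] = (7+3+8)/3 = 6.
E[X] = (1/2)·(5) + (1/2)·(6) = 11/2.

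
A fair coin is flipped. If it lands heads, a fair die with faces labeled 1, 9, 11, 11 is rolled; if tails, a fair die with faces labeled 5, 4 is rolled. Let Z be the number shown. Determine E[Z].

25/4

E[Z | heads] = (1+9+11+11)/4 = 8.
E[Z | tails] = (5+4)/2 = 9/2.
By the law of total expectation,
E[Z] = (1/2)·(8) + (1/2)·(9/2) = 25/4.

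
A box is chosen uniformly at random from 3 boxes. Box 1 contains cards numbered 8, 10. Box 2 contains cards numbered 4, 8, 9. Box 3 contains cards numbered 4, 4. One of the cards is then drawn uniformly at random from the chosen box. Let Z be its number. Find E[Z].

20/3

E[Z | box 1] = (8+10)/2 = 9.
E[Z | box 2] = (4+8+9)/3 = 7.
E[Z | box 3] = (4+4)/2 = 4.
E[Z] = (1/3)·(9) + (1/3)·(7) + (1/3)·(4) = 20/3.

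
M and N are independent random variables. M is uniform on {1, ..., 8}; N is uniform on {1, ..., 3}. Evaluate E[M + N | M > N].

22/3

P(M > N) = 3/4.
Summing (M+N)·P(x,y) over outcomes with M > N gives 11/2.
E[M + N | M > N] = (11/2) / (3/4) = 22/3.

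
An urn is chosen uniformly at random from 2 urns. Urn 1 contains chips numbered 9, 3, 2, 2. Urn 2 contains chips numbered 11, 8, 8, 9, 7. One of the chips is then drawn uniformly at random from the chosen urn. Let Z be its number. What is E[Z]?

63/10

E[Z | urn 1] = (9+3+2+2)/4 = 4.
E[Z | urn 2] = (11+8+8+9+7)/5 = 43/5.
By the law of total expectation,
E[Z] = (1/2)·(4) + (1/2)·(43/5) = 63/10.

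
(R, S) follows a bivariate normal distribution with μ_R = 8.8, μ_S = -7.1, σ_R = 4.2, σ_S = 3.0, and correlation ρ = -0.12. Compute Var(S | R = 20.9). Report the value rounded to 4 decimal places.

Var(S | R=x) = (1 − ρ²)·σ_S².
Var(S | R=20.9) = (3.0)²·(1 − (-0.12)²) = 9·0.9856 = 8.8704.

8.8704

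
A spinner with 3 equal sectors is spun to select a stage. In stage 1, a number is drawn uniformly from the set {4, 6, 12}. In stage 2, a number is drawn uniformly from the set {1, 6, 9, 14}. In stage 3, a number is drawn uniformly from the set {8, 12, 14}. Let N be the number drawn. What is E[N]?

E[N | stage 1] = (4+6+12)/3 = 22/3.
E[N | stage 2] = (1+6+9+14)/4 = 15/2.
E[N | stage 3] = (8+12+14)/3 = 34/3.
By the law of total expectation,
E[N] = (1/3)·(22/3) + (1/3)·(15/2) + (1/3)·(34/3) = 157/18.

157/18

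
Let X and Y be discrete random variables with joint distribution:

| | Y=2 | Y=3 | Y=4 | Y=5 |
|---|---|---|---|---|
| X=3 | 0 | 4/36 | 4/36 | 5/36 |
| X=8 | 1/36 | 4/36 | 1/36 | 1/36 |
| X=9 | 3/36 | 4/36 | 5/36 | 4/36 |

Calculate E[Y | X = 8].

23/7

P(X = 8) = 7/36.
Σ Y·P over the event = 2·(1/36) + 3·(4/36) + 4·(1/36) + 5·(1/36) = 23/36.
E[Y | X = 8] = (23/36) / (7/36) = 23/7.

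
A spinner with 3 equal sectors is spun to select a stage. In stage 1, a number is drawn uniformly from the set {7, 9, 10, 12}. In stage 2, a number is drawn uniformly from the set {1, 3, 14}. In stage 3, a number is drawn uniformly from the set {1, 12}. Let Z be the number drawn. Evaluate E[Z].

22/3

E[Z | stage 1] = (7+9+10+12)/4 = 19/2.
E[Z | stage 2] = (1+3+14)/3 = 6.
E[Z | stage 3] = (1+12)/2 = 13/2.
E[Z] = (1/3)·(19/2) + (1/3)·(6) + (1/3)·(13/2) = 22/3.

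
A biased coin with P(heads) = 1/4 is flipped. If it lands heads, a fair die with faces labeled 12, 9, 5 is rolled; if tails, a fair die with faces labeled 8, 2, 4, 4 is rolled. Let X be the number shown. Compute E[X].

E[X | heads] = (12+9+5)/3 = 26/3.
E[X | tails] = (8+2+4+4)/4 = 9/2.
By the law of total expectation,
E[X] = (1/4)·(26/3) + (3/4)·(9/2) = 133/24.

133/24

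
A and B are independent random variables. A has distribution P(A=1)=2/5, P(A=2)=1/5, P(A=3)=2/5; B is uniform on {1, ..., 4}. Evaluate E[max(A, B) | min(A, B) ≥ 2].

29/9

P(min(A, B) ≥ 2) = 9/20.
Summing max(A,B)·P(x,y) over outcomes with min(A, B) ≥ 2 gives 29/20.
E[max(A, B) | min(A, B) ≥ 2] = (29/20) / (9/20) = 29/9.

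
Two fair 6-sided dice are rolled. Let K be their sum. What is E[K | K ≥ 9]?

10

P(K ≥ 9) = 5/18.
Σ over the event: 9·1/9 + 10·1/12 + 11·1/18 + 12·1/36 = 25/9.
E[K | K ≥ 9] = (25/9) / (5/18) = 10.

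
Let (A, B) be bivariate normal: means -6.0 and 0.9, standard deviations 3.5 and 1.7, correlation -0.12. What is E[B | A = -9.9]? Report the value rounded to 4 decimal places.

For a bivariate normal, E[B | A=x] = μ_B + ρ·(σ_B/σ_A)·(x − μ_A).
E[B | A=-9.9] = 0.9 + (-0.12)·(1.7/3.5)·(-9.9 − (-6.0)) = 0.9 + (-0.058286)·(-3.9) = 1.1273.

1.1273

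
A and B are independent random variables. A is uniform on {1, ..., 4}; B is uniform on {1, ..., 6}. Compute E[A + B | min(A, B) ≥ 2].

7

P(min(A, B) ≥ 2) = 5/8.
Summing (A+B)·P(x,y) over outcomes with min(A, B) ≥ 2 gives 35/8.
E[A + B | min(A, B) ≥ 2] = (35/8) / (5/8) = 7.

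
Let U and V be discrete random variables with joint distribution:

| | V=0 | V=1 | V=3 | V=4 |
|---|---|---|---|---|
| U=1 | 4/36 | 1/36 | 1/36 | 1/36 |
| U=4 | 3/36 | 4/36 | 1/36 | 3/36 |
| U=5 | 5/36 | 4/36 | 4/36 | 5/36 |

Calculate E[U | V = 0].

41/12

P(V = 0) = 1/3.
Σ U·P over the event = 1·(4/36) + 4·(3/36) + 5·(5/36) = 41/36.
E[U | V = 0] = (41/36) / (1/3) = 41/12.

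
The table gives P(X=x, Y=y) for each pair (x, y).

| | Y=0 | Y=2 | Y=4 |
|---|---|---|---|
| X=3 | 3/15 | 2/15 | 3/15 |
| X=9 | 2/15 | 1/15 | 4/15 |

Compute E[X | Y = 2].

P(Y = 2) = 1/5.
Summing X·P(X=x,Y=y) over the conditioning event gives 1.
E[X | Y = 2] = (1) / (1/5) = 5.

5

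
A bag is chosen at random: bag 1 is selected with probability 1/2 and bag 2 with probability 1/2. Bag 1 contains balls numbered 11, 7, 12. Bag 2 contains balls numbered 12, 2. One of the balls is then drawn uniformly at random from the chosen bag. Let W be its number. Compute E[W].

17/2

E[W | bag 1] = (11+7+12)/3 = 10.
E[W | bag 2] = (12+2)/2 = 7.
E[W] = (1/2)·(10) + (1/2)·(7) = 17/2.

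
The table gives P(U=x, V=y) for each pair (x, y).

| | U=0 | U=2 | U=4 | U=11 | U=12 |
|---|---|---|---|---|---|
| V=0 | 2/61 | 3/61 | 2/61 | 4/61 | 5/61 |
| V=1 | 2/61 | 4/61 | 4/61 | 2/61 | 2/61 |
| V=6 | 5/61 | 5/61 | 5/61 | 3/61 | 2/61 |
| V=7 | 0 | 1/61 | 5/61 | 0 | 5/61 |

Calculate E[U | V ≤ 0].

59/8

P(V ≤ 0) = 16/61.
Σ U·P over the event = 0·(2/61) + 2·(3/61) + 4·(2/61) + 11·(4/61) + 12·(5/61) = 118/61.
E[U | V ≤ 0] = (118/61) / (16/61) = 59/8.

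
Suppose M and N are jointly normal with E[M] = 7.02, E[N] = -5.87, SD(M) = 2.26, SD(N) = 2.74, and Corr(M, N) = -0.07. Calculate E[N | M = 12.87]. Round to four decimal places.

-6.3665

E[N | M=x] = μ_N + ρ(σ_N/σ_M)(x − μ_M) for jointly normal variables.
E[N | M=12.87] = -5.87 + (-0.07)·(2.74/2.26)·(12.87 − (7.02)) = -5.87 + (-0.084867)·(5.85) = -6.3665.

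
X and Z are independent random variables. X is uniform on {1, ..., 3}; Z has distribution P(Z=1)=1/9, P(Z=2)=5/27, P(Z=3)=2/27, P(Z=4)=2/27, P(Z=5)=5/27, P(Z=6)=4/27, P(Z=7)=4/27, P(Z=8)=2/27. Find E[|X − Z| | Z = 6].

4

P(Z = 6) = 4/27.
Summing |X−Z|·P(x,y) over outcomes with Z = 6 gives 16/27.
E[|X − Z| | Z = 6] = (16/27) / (4/27) = 4.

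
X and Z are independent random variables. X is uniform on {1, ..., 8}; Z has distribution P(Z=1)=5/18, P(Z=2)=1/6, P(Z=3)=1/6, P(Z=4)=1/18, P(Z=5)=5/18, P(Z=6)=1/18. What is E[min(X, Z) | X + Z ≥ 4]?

344/131

P(X + Z ≥ 4) = 131/144.
Summing min(X,Z)·P(x,y) over outcomes with X + Z ≥ 4 gives 43/18.
E[min(X, Z) | X + Z ≥ 4] = (43/18) / (131/144) = 344/131.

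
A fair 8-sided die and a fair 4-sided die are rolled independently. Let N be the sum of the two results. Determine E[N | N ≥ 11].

P(N ≥ 11) = 3/32.
Σ over the event: 11·1/16 + 12·1/32 = 17/16.
E[N | N ≥ 11] = (17/16) / (3/32) = 34/3.

34/3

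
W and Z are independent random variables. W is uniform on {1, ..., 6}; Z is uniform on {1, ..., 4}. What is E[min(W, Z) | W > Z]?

P(W > Z) = 7/12.
Summing min(W,Z)·P(x,y) over outcomes with W > Z gives 5/4.
E[min(W, Z) | W > Z] = (5/4) / (7/12) = 15/7.

15/7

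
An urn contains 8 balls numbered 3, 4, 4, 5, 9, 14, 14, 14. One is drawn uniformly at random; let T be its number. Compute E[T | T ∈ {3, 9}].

P(T ∈ {3, 9}) = 1/4.
Σ over the event: 3·1/8 + 9·1/8 = 3/2.
E[T | T ∈ {3, 9}] = (3/2) / (1/4) = 6.

6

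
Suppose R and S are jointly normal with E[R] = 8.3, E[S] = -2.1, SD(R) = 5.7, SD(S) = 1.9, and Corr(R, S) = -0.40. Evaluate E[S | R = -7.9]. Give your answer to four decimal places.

For a bivariate normal, E[S | R=x] = μ_S + ρ·(σ_S/σ_R)·(x − μ_R).
E[S | R=-7.9] = -2.1 + (-0.40)·(1.9/5.7)·(-7.9 − (8.3)) = -2.1 + (-0.133333)·(-16.2) = 0.0600.

0.0600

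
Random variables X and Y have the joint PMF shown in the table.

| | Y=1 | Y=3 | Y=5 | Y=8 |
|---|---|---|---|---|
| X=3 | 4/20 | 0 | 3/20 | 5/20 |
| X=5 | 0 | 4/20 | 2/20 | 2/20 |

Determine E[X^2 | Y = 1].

P(Y = 1) = 1/5.
Σ X^2·P over the event = 9·(4/20) = 9/5.
E[X^2 | Y = 1] = (9/5) / (1/5) = 9.

9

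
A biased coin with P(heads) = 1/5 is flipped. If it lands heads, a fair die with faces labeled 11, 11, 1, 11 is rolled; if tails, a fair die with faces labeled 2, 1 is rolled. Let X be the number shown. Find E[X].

E[X | heads] = (11+11+1+11)/4 = 17/2.
E[X | tails] = (2+1)/2 = 3/2.
By the law of total expectation,
E[X] = (1/5)·(17/2) + (4/5)·(3/2) = 29/10.

29/10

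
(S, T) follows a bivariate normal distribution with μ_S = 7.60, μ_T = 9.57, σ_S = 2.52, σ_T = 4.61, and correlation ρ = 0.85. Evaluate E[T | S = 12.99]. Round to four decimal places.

E[T | S=x] = μ_T + ρ(σ_T/σ_S)(x − μ_S) for jointly normal variables.
E[T | S=12.99] = 9.57 + (0.85)·(4.61/2.52)·(12.99 − (7.60)) = 9.57 + (1.55496)·(5.39) = 17.9512.

17.9512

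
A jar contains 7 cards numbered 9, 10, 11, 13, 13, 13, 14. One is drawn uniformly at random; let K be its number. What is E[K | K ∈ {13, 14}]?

53/4

P(K ∈ {13, 14}) = 4/7.
Σ over the event: 13·3/7 + 14·1/7 = 53/7.
E[K | K ∈ {13, 14}] = (53/7) / (4/7) = 53/4.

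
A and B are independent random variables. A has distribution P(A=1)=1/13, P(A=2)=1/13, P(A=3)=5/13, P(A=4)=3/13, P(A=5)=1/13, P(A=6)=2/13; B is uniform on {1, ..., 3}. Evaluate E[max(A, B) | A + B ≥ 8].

29/5

P(A + B ≥ 8) = 5/39.
Summing max(A,B)·P(x,y) over outcomes with A + B ≥ 8 gives 29/39.
E[max(A, B) | A + B ≥ 8] = (29/39) / (5/39) = 29/5.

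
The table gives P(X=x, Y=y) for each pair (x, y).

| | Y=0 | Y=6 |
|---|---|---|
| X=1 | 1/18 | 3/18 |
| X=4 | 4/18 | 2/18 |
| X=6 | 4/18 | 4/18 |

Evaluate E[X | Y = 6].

P(Y = 6) = 1/2.
Summing X·P(X=x,Y=y) over the conditioning event gives 35/18.
E[X | Y = 6] = (35/18) / (1/2) = 35/9.

35/9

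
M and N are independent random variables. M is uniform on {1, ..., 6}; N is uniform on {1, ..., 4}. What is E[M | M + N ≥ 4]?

P(M + N ≥ 4) = 7/8.
Summing M·P(x,y) over outcomes with M + N ≥ 4 gives 10/3.
E[M | M + N ≥ 4] = (10/3) / (7/8) = 80/21.

80/21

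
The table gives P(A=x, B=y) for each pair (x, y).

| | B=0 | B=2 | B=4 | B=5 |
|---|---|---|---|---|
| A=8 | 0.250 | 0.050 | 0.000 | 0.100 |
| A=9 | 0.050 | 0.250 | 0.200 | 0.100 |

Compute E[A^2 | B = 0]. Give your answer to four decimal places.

P(B = 0) = 0.300.
Σ A^2·P over the event = 64·(0.250) + 81·(0.050) = 20.050.
E[A^2 | B = 0] = (20.050) / (0.300) = 66.8333.

66.8333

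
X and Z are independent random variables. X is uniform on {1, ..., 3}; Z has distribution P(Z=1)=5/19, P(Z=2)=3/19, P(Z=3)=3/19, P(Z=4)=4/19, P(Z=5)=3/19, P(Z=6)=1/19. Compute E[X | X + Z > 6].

P(X + Z > 6) = 13/57.
Summing X·P(x,y) over outcomes with X + Z > 6 gives 11/19.
E[X | X + Z > 6] = (11/19) / (13/57) = 33/13.

33/13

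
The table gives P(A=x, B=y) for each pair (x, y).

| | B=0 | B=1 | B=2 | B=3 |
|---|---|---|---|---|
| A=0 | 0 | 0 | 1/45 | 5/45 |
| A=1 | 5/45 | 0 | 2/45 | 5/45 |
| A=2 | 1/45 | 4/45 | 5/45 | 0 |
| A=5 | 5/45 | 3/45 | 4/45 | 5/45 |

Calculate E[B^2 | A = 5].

P(A = 5) = 17/45.
Σ B^2·P over the event = 0·(5/45) + 1·(3/45) + 4·(4/45) + 9·(5/45) = 64/45.
E[B^2 | A = 5] = (64/45) / (17/45) = 64/17.

64/17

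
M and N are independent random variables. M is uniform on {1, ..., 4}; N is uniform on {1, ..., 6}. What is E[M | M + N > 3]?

P(M + N > 3) = 7/8.
Summing M·P(x,y) over outcomes with M + N > 3 gives 7/3.
E[M | M + N > 3] = (7/3) / (7/8) = 8/3.

8/3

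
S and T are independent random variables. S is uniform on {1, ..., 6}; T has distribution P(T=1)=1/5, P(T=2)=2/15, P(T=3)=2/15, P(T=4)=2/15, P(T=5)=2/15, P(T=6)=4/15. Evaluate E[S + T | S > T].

47/7

P(S > T) = 7/18.
Summing (S+T)·P(x,y) over outcomes with S > T gives 47/18.
E[S + T | S > T] = (47/18) / (7/18) = 47/7.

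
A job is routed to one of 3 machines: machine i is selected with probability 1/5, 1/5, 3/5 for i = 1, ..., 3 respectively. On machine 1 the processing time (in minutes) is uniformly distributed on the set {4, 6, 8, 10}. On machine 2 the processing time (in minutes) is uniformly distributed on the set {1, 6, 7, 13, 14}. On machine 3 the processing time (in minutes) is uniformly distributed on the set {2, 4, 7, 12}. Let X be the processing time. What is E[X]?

E[X | machine 1] = (4+6+8+10)/4 = 7.
E[X | machine 2] = (1+6+7+13+14)/5 = 41/5.
E[X | machine 3] = (2+4+7+12)/4 = 25/4.
E[X] = (1/5)·(7) + (1/5)·(41/5) + (3/5)·(25/4) = 679/100.

679/100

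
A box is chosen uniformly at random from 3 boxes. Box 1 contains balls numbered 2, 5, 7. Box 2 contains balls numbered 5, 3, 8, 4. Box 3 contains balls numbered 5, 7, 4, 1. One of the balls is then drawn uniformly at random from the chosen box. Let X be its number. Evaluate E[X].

167/36

E[X | box 1] = (2+5+7)/3 = 14/3.
E[X | box 2] = (5+3+8+4)/4 = 5.
E[X | box 3] = (5+7+4+1)/4 = 17/4.
By the law of total expectation,
E[X] = (1/3)·(14/3) + (1/3)·(5) + (1/3)·(17/4) = 167/36.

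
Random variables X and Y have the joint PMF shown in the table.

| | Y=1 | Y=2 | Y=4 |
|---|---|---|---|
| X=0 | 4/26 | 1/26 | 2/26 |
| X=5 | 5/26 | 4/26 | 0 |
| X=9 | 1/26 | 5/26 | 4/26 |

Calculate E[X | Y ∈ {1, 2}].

99/20

P(Y ∈ {1, 2}) = 10/13.
Summing X·P(X=x,Y=y) over the conditioning event gives 99/26.
E[X | Y ∈ {1, 2}] = (99/26) / (10/13) = 99/20.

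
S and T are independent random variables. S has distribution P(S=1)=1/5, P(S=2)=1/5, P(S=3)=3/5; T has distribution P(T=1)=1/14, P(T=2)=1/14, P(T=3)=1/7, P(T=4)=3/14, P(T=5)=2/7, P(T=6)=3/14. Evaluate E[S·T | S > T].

P(S > T) = 1/10.
Summing ST·P(x,y) over outcomes with S > T gives 29/70.
E[S·T | S > T] = (29/70) / (1/10) = 29/7.

29/7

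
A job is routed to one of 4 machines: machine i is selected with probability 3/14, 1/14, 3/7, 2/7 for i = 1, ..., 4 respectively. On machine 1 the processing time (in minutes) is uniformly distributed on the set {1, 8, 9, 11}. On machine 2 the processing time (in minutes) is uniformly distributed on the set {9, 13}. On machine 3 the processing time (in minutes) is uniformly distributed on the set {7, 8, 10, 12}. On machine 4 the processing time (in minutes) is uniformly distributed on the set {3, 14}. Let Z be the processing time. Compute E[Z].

E[Z | machine 1] = (1+8+9+11)/4 = 29/4.
E[Z | machine 2] = (9+13)/2 = 11.
E[Z | machine 3] = (7+8+10+12)/4 = 37/4.
E[Z | machine 4] = (3+14)/2 = 17/2.
By the law of total expectation,
E[Z] = (3/14)·(29/4) + (1/14)·(11) + (3/7)·(37/4) + (2/7)·(17/2) = 489/56.

489/56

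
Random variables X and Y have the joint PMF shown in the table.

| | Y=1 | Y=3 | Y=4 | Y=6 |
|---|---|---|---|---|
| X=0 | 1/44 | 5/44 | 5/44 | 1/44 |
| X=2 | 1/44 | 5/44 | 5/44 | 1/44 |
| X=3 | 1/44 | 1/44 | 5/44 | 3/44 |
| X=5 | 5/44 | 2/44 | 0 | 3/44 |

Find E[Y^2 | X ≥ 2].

P(X ≥ 2) = 8/11.
Summing Y^2·P(X=x,Y=y) over the conditioning event gives 491/44.
E[Y^2 | X ≥ 2] = (491/44) / (8/11) = 491/32.

491/32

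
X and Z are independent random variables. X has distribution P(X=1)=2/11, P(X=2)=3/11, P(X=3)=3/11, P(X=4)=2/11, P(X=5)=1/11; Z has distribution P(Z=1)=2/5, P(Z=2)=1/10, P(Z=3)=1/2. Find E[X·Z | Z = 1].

30/11

P(Z = 1) = 2/5.
Summing XZ·P(x,y) over outcomes with Z = 1 gives 12/11.
E[X·Z | Z = 1] = (12/11) / (2/5) = 30/11.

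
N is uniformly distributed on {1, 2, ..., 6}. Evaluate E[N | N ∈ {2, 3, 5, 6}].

4

P(N ∈ {2, 3, 5, 6}) = 2/3.
Σ over the event: 2·1/6 + 3·1/6 + 5·1/6 + 6·1/6 = 8/3.
E[N | N ∈ {2, 3, 5, 6}] = (8/3) / (2/3) = 4.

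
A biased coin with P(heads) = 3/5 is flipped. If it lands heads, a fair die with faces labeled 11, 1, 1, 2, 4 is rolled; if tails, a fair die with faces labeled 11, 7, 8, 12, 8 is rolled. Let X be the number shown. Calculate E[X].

E[X | heads] = (11+1+1+2+4)/5 = 19/5.
E[X | tails] = (11+7+8+12+8)/5 = 46/5.
By the law of total expectation,
E[X] = (3/5)·(19/5) + (2/5)·(46/5) = 149/25.

149/25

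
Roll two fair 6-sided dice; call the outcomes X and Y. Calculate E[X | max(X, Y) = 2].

5/3

Outcomes with max(X, Y) = 2: (1,2), (2,1), (2,2), each with probability 1/36.
E[X | max(X, Y) = 2] = (1 + 2 + 2) / 3 = 5/3.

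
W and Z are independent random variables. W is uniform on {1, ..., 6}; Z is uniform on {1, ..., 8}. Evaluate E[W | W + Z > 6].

P(W + Z > 6) = 11/16.
Summing W·P(x,y) over outcomes with W + Z > 6 gives 133/48.
E[W | W + Z > 6] = (133/48) / (11/16) = 133/33.

133/33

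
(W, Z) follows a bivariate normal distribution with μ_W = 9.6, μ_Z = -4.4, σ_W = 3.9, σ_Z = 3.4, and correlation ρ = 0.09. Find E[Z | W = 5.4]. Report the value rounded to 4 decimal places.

-4.7295

The regression of Z on W has slope ρ·σ_Z/σ_W and passes through (μ_W, μ_Z).
E[Z | W=5.4] = -4.4 + (0.09)·(3.4/3.9)·(5.4 − (9.6)) = -4.4 + (0.078462)·(-4.2) = -4.7295.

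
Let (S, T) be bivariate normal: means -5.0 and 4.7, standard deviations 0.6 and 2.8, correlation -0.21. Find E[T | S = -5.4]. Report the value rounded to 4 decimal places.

The regression of T on S has slope ρ·σ_T/σ_S and passes through (μ_S, μ_T).
E[T | S=-5.4] = 4.7 + (-0.21)·(2.8/0.6)·(-5.4 − (-5.0)) = 4.7 + (-0.98)·(-0.4) = 5.0920.

5.0920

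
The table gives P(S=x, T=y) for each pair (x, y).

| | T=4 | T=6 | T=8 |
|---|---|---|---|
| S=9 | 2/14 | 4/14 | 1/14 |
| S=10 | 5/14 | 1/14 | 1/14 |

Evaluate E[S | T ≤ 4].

P(T ≤ 4) = 1/2.
Σ S·P over the event = 9·(2/14) + 10·(5/14) = 34/7.
E[S | T ≤ 4] = (34/7) / (1/2) = 68/7.

68/7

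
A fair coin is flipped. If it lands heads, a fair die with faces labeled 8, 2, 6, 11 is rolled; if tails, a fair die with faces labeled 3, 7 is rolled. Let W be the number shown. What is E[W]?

47/8

E[W | heads] = (8+2+6+11)/4 = 27/4.
E[W | tails] = (3+7)/2 = 5.
By the law of total expectation,
E[W] = (1/2)·(27/4) + (1/2)·(5) = 47/8.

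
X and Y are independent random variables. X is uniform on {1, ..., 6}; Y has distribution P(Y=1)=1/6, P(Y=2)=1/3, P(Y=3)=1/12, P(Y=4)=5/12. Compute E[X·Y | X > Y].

449/39

P(X > Y) = 13/24.
Summing XY·P(x,y) over outcomes with X > Y gives 449/72.
E[X·Y | X > Y] = (449/72) / (13/24) = 449/39.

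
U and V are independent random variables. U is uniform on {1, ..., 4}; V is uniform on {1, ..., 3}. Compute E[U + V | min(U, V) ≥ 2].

P(min(U, V) ≥ 2) = 1/2.
Summing (U+V)·P(x,y) over outcomes with min(U, V) ≥ 2 gives 11/4.
E[U + V | min(U, V) ≥ 2] = (11/4) / (1/2) = 11/2.

11/2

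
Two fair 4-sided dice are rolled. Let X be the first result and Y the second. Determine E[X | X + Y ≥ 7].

11/3

Outcomes with X + Y ≥ 7: (3,4), (4,3), (4,4), each with probability 1/16.
E[X | X + Y ≥ 7] = (3 + 4 + 4) / 3 = 11/3.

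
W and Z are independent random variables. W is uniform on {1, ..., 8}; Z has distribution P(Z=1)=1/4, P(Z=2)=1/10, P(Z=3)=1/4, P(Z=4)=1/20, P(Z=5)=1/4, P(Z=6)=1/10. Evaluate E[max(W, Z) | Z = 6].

P(Z = 6) = 1/10.
Summing max(W,Z)·P(x,y) over outcomes with Z = 6 gives 51/80.
E[max(W, Z) | Z = 6] = (51/80) / (1/10) = 51/8.

51/8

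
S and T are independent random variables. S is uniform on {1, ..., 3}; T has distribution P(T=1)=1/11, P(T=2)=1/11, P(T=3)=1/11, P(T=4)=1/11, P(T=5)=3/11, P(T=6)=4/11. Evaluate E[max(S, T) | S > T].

8/3

P(S > T) = 1/11.
Summing max(S,T)·P(x,y) over outcomes with S > T gives 8/33.
E[max(S, T) | S > T] = (8/33) / (1/11) = 8/3.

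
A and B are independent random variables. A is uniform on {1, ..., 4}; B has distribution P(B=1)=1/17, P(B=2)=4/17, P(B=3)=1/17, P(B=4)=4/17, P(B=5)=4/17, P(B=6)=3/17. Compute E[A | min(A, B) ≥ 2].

P(min(A, B) ≥ 2) = 12/17.
Summing A·P(x,y) over outcomes with min(A, B) ≥ 2 gives 36/17.
E[A | min(A, B) ≥ 2] = (36/17) / (12/17) = 3.

3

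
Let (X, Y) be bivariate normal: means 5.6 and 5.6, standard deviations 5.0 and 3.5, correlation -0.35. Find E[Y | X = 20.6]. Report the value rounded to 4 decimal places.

1.9250

For a bivariate normal, E[Y | X=x] = μ_Y + ρ·(σ_Y/σ_X)·(x − μ_X).
E[Y | X=20.6] = 5.6 + (-0.35)·(3.5/5.0)·(20.6 − (5.6)) = 5.6 + (-0.245)·(15) = 1.9250.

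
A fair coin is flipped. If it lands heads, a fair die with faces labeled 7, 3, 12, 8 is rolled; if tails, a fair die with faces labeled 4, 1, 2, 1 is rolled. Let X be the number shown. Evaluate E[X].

E[X | heads] = (7+3+12+8)/4 = 15/2.
E[X | tails] = (4+1+2+1)/4 = 2.
By the law of total expectation,
E[X] = (1/2)·(15/2) + (1/2)·(2) = 19/4.

19/4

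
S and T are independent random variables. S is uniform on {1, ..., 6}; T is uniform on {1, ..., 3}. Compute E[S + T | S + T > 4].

P(S + T > 4) = 2/3.
Summing (S+T)·P(x,y) over outcomes with S + T > 4 gives 79/18.
E[S + T | S + T > 4] = (79/18) / (2/3) = 79/12.

79/12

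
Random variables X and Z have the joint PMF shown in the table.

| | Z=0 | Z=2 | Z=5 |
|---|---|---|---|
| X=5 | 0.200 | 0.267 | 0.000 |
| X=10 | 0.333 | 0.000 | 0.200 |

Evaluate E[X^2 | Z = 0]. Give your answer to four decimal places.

P(Z = 0) = 0.533.
Summing X^2·P(X=x,Z=y) over the conditioning event gives 38.300.
E[X^2 | Z = 0] = (38.300) / (0.533) = 71.8574.

71.8574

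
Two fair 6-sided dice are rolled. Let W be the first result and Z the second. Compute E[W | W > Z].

14/3

P(W > Z) = 5/12.
Summing W·P(x,y) over outcomes with W > Z gives 35/18.
E[W | W > Z] = (35/18) / (5/12) = 14/3.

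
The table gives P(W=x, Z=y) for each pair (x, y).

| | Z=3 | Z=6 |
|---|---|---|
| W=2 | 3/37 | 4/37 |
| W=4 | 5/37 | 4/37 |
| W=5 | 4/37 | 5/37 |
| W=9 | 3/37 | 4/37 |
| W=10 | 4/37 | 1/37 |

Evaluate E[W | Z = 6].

P(Z = 6) = 18/37.
Σ W·P over the event = 2·(4/37) + 4·(4/37) + 5·(5/37) + 9·(4/37) + 10·(1/37) = 95/37.
E[W | Z = 6] = (95/37) / (18/37) = 95/18.

95/18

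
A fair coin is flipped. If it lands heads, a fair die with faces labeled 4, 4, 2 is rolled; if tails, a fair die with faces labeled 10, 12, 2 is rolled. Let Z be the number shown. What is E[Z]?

17/3

E[Z | heads] = (4+4+2)/3 = 10/3.
E[Z | tails] = (10+12+2)/3 = 8.
E[Z] = (1/2)·(10/3) + (1/2)·(8) = 17/3.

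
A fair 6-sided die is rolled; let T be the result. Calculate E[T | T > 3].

Given T > 3, T is equally likely to be any of {4, 5, 6}.
E[T | T > 3] = (4 + 5 + 6) / 3 = 5.

5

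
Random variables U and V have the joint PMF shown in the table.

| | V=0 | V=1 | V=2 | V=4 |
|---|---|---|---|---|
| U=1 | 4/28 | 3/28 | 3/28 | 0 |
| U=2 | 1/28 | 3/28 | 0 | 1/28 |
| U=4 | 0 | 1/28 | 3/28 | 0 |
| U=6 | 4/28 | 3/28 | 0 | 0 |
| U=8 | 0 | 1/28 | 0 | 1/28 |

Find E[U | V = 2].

P(V = 2) = 3/14.
Σ U·P over the event = 1·(3/28) + 4·(3/28) = 15/28.
E[U | V = 2] = (15/28) / (3/14) = 5/2.

5/2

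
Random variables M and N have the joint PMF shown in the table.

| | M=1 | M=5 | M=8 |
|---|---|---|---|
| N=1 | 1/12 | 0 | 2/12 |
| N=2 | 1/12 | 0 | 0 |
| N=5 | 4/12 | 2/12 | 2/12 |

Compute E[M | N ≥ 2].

P(N ≥ 2) = 3/4.
Σ M·P over the event = 1·(1/12) + 1·(4/12) + 5·(2/12) + 8·(2/12) = 31/12.
E[M | N ≥ 2] = (31/12) / (3/4) = 31/9.

31/9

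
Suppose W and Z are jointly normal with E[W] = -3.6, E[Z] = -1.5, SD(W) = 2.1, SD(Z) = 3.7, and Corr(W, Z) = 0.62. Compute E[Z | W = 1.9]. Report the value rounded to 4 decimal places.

4.5081

The regression of Z on W has slope ρ·σ_Z/σ_W and passes through (μ_W, μ_Z).
E[Z | W=1.9] = -1.5 + (0.62)·(3.7/2.1)·(1.9 − (-3.6)) = -1.5 + (1.09238)·(5.5) = 4.5081.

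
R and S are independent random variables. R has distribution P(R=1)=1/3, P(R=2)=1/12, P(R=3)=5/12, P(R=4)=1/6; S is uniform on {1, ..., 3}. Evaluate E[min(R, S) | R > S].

28/17

P(R > S) = 17/36.
Summing min(R,S)·P(x,y) over outcomes with R > S gives 7/9.
E[min(R, S) | R > S] = (7/9) / (17/36) = 28/17.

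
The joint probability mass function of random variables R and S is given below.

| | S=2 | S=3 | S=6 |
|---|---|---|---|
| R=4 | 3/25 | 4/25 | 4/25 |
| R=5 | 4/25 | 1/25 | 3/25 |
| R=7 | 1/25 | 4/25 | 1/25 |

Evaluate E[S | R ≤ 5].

P(R ≤ 5) = 19/25.
Σ S·P over the event = 2·(3/25) + 3·(4/25) + 6·(4/25) + 2·(4/25) + 3·(1/25) + 6·(3/25) = 71/25.
E[S | R ≤ 5] = (71/25) / (19/25) = 71/19.

71/19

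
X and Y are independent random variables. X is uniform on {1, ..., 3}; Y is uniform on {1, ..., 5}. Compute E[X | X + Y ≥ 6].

7/3

Outcomes with X + Y ≥ 6: (1,5), (2,4), (2,5), (3,3), (3,4), (3,5), each with probability 1/15.
E[X | X + Y ≥ 6] = (1 + 2 + 2 + 3 + 3 + 3) / 6 = 7/3.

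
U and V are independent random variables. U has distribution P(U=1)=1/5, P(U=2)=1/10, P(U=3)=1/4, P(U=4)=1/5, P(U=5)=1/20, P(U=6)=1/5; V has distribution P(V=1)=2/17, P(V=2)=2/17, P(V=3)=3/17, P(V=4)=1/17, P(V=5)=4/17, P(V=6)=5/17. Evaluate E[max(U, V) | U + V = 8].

239/45

P(U + V = 8) = 9/68.
Summing max(U,V)·P(x,y) over outcomes with U + V = 8 gives 239/340.
E[max(U, V) | U + V = 8] = (239/340) / (9/68) = 239/45.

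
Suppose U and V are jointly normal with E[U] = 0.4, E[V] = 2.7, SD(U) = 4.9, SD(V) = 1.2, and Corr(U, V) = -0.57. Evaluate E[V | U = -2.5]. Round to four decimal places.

The regression of V on U has slope ρ·σ_V/σ_U and passes through (μ_U, μ_V).
E[V | U=-2.5] = 2.7 + (-0.57)·(1.2/4.9)·(-2.5 − (0.4)) = 2.7 + (-0.13959)·(-2.9) = 3.1048.

3.1048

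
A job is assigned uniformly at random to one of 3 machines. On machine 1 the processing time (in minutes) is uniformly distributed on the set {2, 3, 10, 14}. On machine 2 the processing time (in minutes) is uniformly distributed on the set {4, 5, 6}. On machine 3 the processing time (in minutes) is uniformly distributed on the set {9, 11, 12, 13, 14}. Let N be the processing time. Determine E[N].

481/60

E[N | machine 1] = (2+3+10+14)/4 = 29/4.
E[N | machine 2] = (4+5+6)/3 = 5.
E[N | machine 3] = (9+11+12+13+14)/5 = 59/5.
E[N] = (1/3)·(29/4) + (1/3)·(5) + (1/3)·(59/5) = 481/60.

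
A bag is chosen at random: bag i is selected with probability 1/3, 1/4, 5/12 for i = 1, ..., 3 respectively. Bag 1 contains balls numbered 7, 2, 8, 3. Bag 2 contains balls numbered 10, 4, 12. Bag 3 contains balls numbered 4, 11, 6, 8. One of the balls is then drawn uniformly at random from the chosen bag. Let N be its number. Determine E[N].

329/48

E[N | bag 1] = (7+2+8+3)/4 = 5.
E[N | bag 2] = (10+4+12)/3 = 26/3.
E[N | bag 3] = (4+11+6+8)/4 = 29/4.
By the law of total expectation,
E[N] = (1/3)·(5) + (1/4)·(26/3) + (5/12)·(29/4) = 329/48.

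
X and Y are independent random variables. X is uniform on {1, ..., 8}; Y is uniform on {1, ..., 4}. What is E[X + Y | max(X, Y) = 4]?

44/7

Outcomes with max(X, Y) = 4: (1,4), (2,4), (3,4), (4,1), (4,2), (4,3), (4,4), each with probability 1/32.
E[X + Y | max(X, Y) = 4] = (5 + 6 + 7 + 5 + 6 + 7 + 8) / 7 = 44/7.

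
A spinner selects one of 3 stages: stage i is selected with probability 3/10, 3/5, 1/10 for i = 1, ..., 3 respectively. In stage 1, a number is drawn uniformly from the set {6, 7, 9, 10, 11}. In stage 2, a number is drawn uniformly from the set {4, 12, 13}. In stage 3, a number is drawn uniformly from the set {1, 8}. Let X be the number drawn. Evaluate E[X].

E[X | stage 1] = (6+7+9+10+11)/5 = 43/5.
E[X | stage 2] = (4+12+13)/3 = 29/3.
E[X | stage 3] = (1+8)/2 = 9/2.
By the law of total expectation,
E[X] = (3/10)·(43/5) + (3/5)·(29/3) + (1/10)·(9/2) = 883/100.

883/100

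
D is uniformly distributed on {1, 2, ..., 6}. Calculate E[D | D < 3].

3/2

Given D < 3, D is equally likely to be any of {1, 2}.
E[D | D < 3] = (1 + 2) / 2 = 3/2.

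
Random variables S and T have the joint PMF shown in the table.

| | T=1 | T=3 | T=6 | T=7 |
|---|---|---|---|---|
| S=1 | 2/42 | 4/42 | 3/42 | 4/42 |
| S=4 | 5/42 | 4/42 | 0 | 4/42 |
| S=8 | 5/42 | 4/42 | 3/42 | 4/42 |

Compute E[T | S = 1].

60/13

P(S = 1) = 13/42.
Σ T·P over the event = 1·(2/42) + 3·(4/42) + 6·(3/42) + 7·(4/42) = 10/7.
E[T | S = 1] = (10/7) / (13/42) = 60/13.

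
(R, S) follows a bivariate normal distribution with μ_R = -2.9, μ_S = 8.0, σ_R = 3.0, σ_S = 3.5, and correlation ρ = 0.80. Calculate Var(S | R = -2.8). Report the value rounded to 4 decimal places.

4.4100

For a bivariate normal, Var(S | R=x) = σ_S²(1 − ρ²).
Var(S | R=-2.8) = (3.5)²·(1 − (0.80)²) = 12.25·0.36 = 4.4100.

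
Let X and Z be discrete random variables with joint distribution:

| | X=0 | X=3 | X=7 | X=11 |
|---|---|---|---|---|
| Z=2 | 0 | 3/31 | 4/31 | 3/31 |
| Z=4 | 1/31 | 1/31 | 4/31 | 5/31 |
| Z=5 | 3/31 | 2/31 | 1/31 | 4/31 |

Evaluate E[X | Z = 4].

P(Z = 4) = 11/31.
Σ X·P over the event = 0·(1/31) + 3·(1/31) + 7·(4/31) + 11·(5/31) = 86/31.
E[X | Z = 4] = (86/31) / (11/31) = 86/11.

86/11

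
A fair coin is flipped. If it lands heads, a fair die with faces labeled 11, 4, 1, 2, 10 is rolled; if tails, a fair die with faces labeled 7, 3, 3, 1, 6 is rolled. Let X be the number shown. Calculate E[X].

24/5

E[X | heads] = (11+4+1+2+10)/5 = 28/5.
E[X | tails] = (7+3+3+1+6)/5 = 4.
E[X] = (1/2)·(28/5) + (1/2)·(4) = 24/5.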